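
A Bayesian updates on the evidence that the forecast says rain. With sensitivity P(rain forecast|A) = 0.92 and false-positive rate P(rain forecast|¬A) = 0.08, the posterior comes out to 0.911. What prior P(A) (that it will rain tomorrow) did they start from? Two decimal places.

In odds form, posterior odds = prior odds × likelihood ratio, so prior odds = posterior odds ÷ LR.
Posterior odds = 0.911/(1−0.911) = 10.2360. LR = 0.92/0.08 = 11.5000.
Prior odds = 10.2360/11.5000 = 0.8901, so P(A) = 0.8901/(1+0.8901) ≈ 0.47.

P(A) = 0.47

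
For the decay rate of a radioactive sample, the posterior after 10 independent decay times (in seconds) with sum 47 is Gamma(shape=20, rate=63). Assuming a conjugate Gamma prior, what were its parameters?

Gamma–exponential conjugacy: posterior shape = α + n, posterior rate = β + Σtᵢ.
So α = 20 − 10 = 10 and β = 63 − 47 = 16.

Gamma(shape=10, rate=16)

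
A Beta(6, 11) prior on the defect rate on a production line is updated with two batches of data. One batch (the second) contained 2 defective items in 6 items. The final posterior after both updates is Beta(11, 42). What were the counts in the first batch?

3 defective items and 27 good items

Sequential conjugate updates are equivalent to a single update on the pooled data, so total successes = posterior α − prior α and total failures = posterior β − prior β.
Total across both batches: 11−6=5 defective items, 42−11=31 good items.
Subtract the second batch: 5−2=3 defective items and 31−4=27 good items.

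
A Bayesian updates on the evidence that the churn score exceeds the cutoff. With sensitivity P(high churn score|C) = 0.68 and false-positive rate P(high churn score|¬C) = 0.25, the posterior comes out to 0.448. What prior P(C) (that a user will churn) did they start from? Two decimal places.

In odds form, posterior odds = prior odds × likelihood ratio, so prior odds = posterior odds ÷ LR.
Posterior odds = 0.448/(1−0.448) = 0.8116. LR = 0.68/0.25 = 2.7200.
Prior odds = 0.8116/2.7200 = 0.2984, so P(C) = 0.2984/(1+0.2984) ≈ 0.23.

P(C) = 0.23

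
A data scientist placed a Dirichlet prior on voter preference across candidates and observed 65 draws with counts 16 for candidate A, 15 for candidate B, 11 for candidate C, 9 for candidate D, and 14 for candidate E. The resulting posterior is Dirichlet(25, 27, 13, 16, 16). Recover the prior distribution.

Dirichlet(9, 12, 2, 7, 2)

For a Dirichlet(α) prior with multinomial counts c, the posterior is Dirichlet(α + c) componentwise.
Subtract each count from the matching posterior parameter: 25−16=9, 27−15=12, 13−11=2, 16−9=7, 16−14=2.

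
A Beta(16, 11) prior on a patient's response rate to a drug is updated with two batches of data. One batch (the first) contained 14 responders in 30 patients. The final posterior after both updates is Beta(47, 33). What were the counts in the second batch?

Sequential conjugate updates are equivalent to a single update on the pooled data, so total successes = posterior α − prior α and total failures = posterior β − prior β.
Total across both batches: 47−16=31 responders, 33−11=22 non-responders.
Subtract the first batch: 31−14=17 responders and 22−16=6 non-responders.

17 responders and 6 non-responders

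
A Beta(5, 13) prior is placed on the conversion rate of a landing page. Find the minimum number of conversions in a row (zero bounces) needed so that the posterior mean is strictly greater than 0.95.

k = 243

After k conversions and 0 bounces the posterior is Beta(5+k, 13), with mean (5+k)/(5+13+k).
Set (5+k)/(18+k) > 0.95 and solve: k > (0.95·18 − 5)/(1 − 0.95) = 242.000.
The smallest integer exceeding 242.000 is 243, and checking k=243: (248)/(261) = 0.9502 > 0.95.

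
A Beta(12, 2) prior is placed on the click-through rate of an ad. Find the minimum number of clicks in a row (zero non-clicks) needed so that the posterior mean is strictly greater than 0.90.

After k clicks and 0 non-clicks the posterior is Beta(12+k, 2), with mean (12+k)/(12+2+k).
Set (12+k)/(14+k) > 0.90 and solve: k > (0.90·14 − 12)/(1 − 0.90) = 6.000.
The smallest integer exceeding 6.000 is 7.

k = 7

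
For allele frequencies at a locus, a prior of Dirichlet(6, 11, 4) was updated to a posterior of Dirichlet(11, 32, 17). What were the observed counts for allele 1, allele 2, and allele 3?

For a Dirichlet(α) prior with multinomial counts c, the posterior is Dirichlet(α + c) componentwise.
Counts are posterior − prior componentwise: 11−6=5, 32−11=21, 17−4=13.

counts (5, 21, 13)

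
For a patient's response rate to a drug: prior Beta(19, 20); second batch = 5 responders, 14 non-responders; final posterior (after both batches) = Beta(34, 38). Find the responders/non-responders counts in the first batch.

Sequential conjugate updates are equivalent to a single update on the pooled data, so total successes = posterior α − prior α and total failures = posterior β − prior β.
Total across both batches: 34−19=15 responders, 38−20=18 non-responders.
Subtract the second batch: 15−5=10 responders and 18−14=4 non-responders.

10 responders and 4 non-responders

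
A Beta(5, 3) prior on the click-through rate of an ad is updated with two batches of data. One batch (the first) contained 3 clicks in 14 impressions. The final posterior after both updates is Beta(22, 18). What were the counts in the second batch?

14 clicks and 4 non-clicks

Because Beta–binomial updating is additive in the counts, the combined data contributed (α_post−α_prior, β_post−β_prior) successes and failures.
Total across both batches: 22−5=17 clicks, 18−3=15 non-clicks.
Subtract the first batch: 17−3=14 clicks and 15−11=4 non-clicks.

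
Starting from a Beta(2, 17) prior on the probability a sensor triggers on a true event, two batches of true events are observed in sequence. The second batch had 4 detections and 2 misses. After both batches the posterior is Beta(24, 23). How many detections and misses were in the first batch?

18 detections and 4 misses

Because Beta–binomial updating is additive in the counts, the combined data contributed (α_post−α_prior, β_post−β_prior) successes and failures.
Total across both batches: 24−2=22 detections, 23−17=6 misses.
Subtract the second batch: 22−4=18 detections and 6−2=4 misses.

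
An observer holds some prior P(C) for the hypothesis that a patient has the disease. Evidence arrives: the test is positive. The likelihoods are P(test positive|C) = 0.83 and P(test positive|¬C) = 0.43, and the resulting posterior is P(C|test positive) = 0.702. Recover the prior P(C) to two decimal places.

In odds form, posterior odds = prior odds × likelihood ratio, so prior odds = posterior odds ÷ LR.
Posterior odds = 0.702/(1−0.702) = 2.3557. LR = 0.83/0.43 = 1.9302.
Prior odds = 2.3557/1.9302 = 1.2204, so P(C) = 1.2204/(1+1.2204) ≈ 0.55.

P(C) = 0.55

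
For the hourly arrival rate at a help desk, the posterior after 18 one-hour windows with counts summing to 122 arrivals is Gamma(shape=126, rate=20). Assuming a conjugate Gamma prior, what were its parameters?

Gamma(shape=4, rate=2)

Gamma–Poisson conjugacy: posterior shape = α + Σxᵢ, posterior rate = β + n.
So α = 126 − 122 = 4 and β = 20 − 18 = 2.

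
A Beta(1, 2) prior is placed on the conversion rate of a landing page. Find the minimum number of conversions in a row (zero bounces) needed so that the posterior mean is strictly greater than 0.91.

k = 20

After k conversions and 0 bounces the posterior is Beta(1+k, 2), with mean (1+k)/(1+2+k).
Set (1+k)/(3+k) > 0.91 and solve: k > (0.91·3 − 1)/(1 − 0.91) = 19.222.
The smallest integer exceeding 19.222 is 20, and checking k=20: (21)/(23) = 0.9130 > 0.91.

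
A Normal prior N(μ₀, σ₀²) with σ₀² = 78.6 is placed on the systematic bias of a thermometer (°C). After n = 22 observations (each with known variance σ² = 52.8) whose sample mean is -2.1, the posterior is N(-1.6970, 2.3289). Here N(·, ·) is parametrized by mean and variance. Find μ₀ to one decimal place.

μ₀ = 11.5

With known observation variance, the Normal–Normal posterior has precision τ_n = τ₀ + n/σ² and mean μ_n = (τ₀μ₀ + (n/σ²)x̄)/τ_n.
Here τ₀ = 1/78.6 = 0.012723 and τ_data = 22/52.8 = 0.416667, so τ_n = 0.429390.
Rearranging for μ₀: μ₀ = (μ_n·τ_n − τ_data·x̄)/τ₀ = (-1.6970·0.429390 − 0.416667·-2.1) / 0.012723 = 0.146326/0.012723 ≈ 11.5.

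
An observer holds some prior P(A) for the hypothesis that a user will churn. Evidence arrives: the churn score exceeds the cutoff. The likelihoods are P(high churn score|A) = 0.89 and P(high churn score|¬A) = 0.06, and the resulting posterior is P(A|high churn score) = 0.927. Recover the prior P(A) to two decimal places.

In odds form, posterior odds = prior odds × likelihood ratio, so prior odds = posterior odds ÷ LR.
Posterior odds = 0.927/(1−0.927) = 12.6986. LR = 0.89/0.06 = 14.8333.
Prior odds = 12.6986/14.8333 = 0.8561, so P(A) = 0.8561/(1+0.8561) ≈ 0.46.

P(A) = 0.46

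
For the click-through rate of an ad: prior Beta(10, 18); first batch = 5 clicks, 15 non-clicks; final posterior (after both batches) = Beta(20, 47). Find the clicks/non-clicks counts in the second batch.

Because Beta–binomial updating is additive in the counts, the combined data contributed (α_post−α_prior, β_post−β_prior) successes and failures.
Total across both batches: 20−10=10 clicks, 47−18=29 non-clicks.
Subtract the first batch: 10−5=5 clicks and 29−15=14 non-clicks.

5 clicks and 14 non-clicks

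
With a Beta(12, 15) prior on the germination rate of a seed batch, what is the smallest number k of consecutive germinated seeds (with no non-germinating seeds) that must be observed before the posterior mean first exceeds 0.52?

After k germinated seeds and 0 non-germinating seeds the posterior is Beta(12+k, 15), with mean (12+k)/(12+15+k).
Set (12+k)/(27+k) > 0.52 and solve: k > (0.52·27 − 12)/(1 − 0.52) = 4.250.
The smallest integer exceeding 4.250 is 5, and checking k=5: (17)/(32) = 0.5312 > 0.52.

k = 5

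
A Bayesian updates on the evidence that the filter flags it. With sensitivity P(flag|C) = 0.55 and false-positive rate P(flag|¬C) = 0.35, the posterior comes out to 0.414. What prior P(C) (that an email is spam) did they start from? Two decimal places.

P(C) = 0.31

Bayes' rule in odds form gives O(C|E) = O(C)·[P(E|C)/P(E|¬C)], hence O(C) = O(C|E)/LR.
Posterior odds = 0.414/(1−0.414) = 0.7065. LR = 0.55/0.35 = 1.5714.
Prior odds = 0.7065/1.5714 = 0.4496, so P(C) = 0.4496/(1+0.4496) ≈ 0.31.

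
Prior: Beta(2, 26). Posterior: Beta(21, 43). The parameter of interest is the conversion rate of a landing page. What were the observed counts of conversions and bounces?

19 conversions and 17 bounces

A Beta(a, b) prior with s successes and f failures in binomial data gives a Beta(a+s, b+f) posterior.
So s = 21 − 2 = 19 and f = 43 − 26 = 17.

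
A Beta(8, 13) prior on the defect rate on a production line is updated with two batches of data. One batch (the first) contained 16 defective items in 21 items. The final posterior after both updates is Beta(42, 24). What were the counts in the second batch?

18 defective items and 6 good items

Because Beta–binomial updating is additive in the counts, the combined data contributed (α_post−α_prior, β_post−β_prior) successes and failures.
Total across both batches: 42−8=34 defective items, 24−13=11 good items.
Subtract the first batch: 34−16=18 defective items and 11−5=6 good items.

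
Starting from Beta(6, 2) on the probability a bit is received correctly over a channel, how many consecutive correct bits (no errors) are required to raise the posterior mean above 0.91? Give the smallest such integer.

k = 15

After k correct bits and 0 errors the posterior is Beta(6+k, 2), with mean (6+k)/(6+2+k).
Set (6+k)/(8+k) > 0.91 and solve: k > (0.91·8 − 6)/(1 − 0.91) = 14.222.
The smallest integer exceeding 14.222 is 15, and checking k=15: (21)/(23) = 0.9130 > 0.91.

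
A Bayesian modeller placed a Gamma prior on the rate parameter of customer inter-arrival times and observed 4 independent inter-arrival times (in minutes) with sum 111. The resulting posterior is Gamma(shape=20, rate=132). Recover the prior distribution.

For an exponential likelihood with a Gamma(α, β) prior on the rate, n observations with total T give posterior Gamma(α+n, β+T).
So α = 20 − 4 = 16 and β = 132 − 111 = 21.

Gamma(shape=16, rate=21)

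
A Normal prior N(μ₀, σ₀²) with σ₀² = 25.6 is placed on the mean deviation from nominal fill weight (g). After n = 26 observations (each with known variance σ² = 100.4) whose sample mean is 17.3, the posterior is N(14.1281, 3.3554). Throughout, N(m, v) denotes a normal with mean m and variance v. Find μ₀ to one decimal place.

μ₀ = -6.9

With known observation variance, the Normal–Normal posterior has precision τ_n = τ₀ + n/σ² and mean μ_n = (τ₀μ₀ + (n/σ²)x̄)/τ_n.
Here τ₀ = 1/25.6 = 0.039062 and τ_data = 26/100.4 = 0.258964, so τ_n = 0.298026.
Rearranging for μ₀: μ₀ = (μ_n·τ_n − τ_data·x̄)/τ₀ = (14.1281·0.298026 − 0.258964·17.3) / 0.039062 = -0.269536/0.039062 ≈ -6.9.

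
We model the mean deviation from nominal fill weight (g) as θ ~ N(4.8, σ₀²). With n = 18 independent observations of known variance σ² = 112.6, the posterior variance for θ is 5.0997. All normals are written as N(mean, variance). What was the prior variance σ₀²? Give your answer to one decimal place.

σ₀² = 27.6

For the Normal–Normal model with known σ², precisions add: τ_n = τ₀ + n/σ².
So 1/σ₀² = 1/5.0997 − 18/112.6 = 0.196090 − 0.159858 = 0.036232.
Hence σ₀² = 1/0.036232 ≈ 27.6.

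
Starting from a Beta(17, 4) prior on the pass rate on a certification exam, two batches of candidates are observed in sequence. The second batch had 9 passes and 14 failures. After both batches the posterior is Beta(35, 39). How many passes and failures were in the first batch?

Sequential conjugate updates are equivalent to a single update on the pooled data, so total successes = posterior α − prior α and total failures = posterior β − prior β.
Total across both batches: 35−17=18 passes, 39−4=35 failures.
Subtract the second batch: 18−9=9 passes and 35−14=21 failures.

9 passes and 21 failures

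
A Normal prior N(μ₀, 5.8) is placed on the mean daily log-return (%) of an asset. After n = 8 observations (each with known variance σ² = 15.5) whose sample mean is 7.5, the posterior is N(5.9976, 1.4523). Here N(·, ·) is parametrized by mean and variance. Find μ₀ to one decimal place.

The posterior mean is a precision-weighted average: μ_n = (τ₀μ₀ + τ_data·x̄)/(τ₀+τ_data), with τ₀=1/σ₀² and τ_data=n/σ².
Here τ₀ = 1/5.8 = 0.172414 and τ_data = 8/15.5 = 0.516129, so τ_n = 0.688543.
Rearranging for μ₀: μ₀ = (μ_n·τ_n − τ_data·x̄)/τ₀ = (5.9976·0.688543 − 0.516129·7.5) / 0.172414 = 0.258638/0.172414 ≈ 1.5.

μ₀ = 1.5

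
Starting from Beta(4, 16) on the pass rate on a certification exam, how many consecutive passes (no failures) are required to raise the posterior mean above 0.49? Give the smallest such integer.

After k passes and 0 failures the posterior is Beta(4+k, 16), with mean (4+k)/(4+16+k).
Set (4+k)/(20+k) > 0.49 and solve: k > (0.49·20 − 4)/(1 − 0.49) = 11.373.
The smallest integer exceeding 11.373 is 12.

k = 12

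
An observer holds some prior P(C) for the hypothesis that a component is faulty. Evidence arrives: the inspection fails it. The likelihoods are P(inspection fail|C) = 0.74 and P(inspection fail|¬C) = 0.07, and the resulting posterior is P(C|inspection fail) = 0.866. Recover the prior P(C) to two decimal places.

P(C) = 0.38

In odds form, posterior odds = prior odds × likelihood ratio, so prior odds = posterior odds ÷ LR.
Posterior odds = 0.866/(1−0.866) = 6.4627. LR = 0.74/0.07 = 10.5714.
Prior odds = 6.4627/10.5714 = 0.6113, so P(C) = 0.6113/(1+0.6113) ≈ 0.38.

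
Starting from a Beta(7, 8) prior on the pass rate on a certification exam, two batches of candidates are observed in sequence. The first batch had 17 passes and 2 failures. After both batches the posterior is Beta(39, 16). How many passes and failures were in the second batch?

15 passes and 6 failures

Because Beta–binomial updating is additive in the counts, the combined data contributed (α_post−α_prior, β_post−β_prior) successes and failures.
Total across both batches: 39−7=32 passes, 16−8=8 failures.
Subtract the first batch: 32−17=15 passes and 8−2=6 failures.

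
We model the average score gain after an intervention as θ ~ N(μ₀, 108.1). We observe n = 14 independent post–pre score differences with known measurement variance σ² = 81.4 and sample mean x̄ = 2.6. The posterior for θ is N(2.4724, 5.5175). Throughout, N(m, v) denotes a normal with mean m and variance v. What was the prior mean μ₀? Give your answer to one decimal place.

μ₀ = 0.1

The posterior mean is a precision-weighted average: μ_n = (τ₀μ₀ + τ_data·x̄)/(τ₀+τ_data), with τ₀=1/σ₀² and τ_data=n/σ².
Here τ₀ = 1/108.1 = 0.009251 and τ_data = 14/81.4 = 0.171990, so τ_n = 0.181241.
Rearranging for μ₀: μ₀ = (μ_n·τ_n − τ_data·x̄)/τ₀ = (2.4724·0.181241 − 0.171990·2.6) / 0.009251 = 0.000926/0.009251 ≈ 0.1.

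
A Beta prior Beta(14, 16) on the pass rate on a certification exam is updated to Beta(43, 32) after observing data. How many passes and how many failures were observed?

A Beta(α, β) prior with s successes and f failures in binomial data gives a Beta(α+s, β+f) posterior.
So s = 43 − 14 = 29 and f = 32 − 16 = 16.

29 passes and 16 failures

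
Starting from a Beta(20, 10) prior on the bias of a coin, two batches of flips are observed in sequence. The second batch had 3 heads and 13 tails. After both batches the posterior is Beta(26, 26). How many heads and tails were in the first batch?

3 heads and 3 tails

Because Beta–binomial updating is additive in the counts, the combined data contributed (α_post−α_prior, β_post−β_prior) successes and failures.
Total across both batches: 26−20=6 heads, 26−10=16 tails.
Subtract the second batch: 6−3=3 heads and 16−13=3 tails.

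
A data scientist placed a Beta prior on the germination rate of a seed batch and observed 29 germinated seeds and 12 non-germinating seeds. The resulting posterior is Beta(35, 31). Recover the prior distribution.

Under Beta–binomial conjugacy the posterior parameters are (a+s, b+f).
So a = 35 − 29 = 6 and b = 31 − 12 = 19.

Beta(6, 19)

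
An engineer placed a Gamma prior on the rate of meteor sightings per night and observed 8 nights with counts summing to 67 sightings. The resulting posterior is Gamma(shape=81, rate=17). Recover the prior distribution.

Gamma(shape=14, rate=9)

A Gamma(α, β) prior (rate parametrization) on a Poisson rate with n observations summing to S gives posterior Gamma(α+S, β+n).
So α = 81 − 67 = 14 and β = 17 − 8 = 9.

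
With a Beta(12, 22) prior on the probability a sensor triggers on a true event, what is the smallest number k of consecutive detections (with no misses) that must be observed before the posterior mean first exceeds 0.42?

After k detections and 0 misses the posterior is Beta(12+k, 22), with mean (12+k)/(12+22+k).
Set (12+k)/(34+k) > 0.42 and solve: k > (0.42·34 − 12)/(1 − 0.42) = 3.931.
The smallest integer exceeding 3.931 is 4, and checking k=4: (16)/(38) = 0.4211 > 0.42.

k = 4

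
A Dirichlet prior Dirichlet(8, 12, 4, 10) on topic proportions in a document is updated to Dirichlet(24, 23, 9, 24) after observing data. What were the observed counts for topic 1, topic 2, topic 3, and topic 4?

counts (16, 11, 5, 14)

For a Dirichlet(α) prior with multinomial counts c, the posterior is Dirichlet(α + c) componentwise.
Counts are posterior − prior componentwise: 24−8=16, 23−12=11, 9−4=5, 24−10=14.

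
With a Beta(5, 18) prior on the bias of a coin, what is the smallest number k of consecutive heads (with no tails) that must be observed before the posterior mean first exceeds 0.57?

k = 19

After k heads and 0 tails the posterior is Beta(5+k, 18), with mean (5+k)/(5+18+k).
Set (5+k)/(23+k) > 0.57 and solve: k > (0.57·23 − 5)/(1 − 0.57) = 18.860.
The smallest integer exceeding 18.860 is 19, and checking k=19: (24)/(42) = 0.5714 > 0.57.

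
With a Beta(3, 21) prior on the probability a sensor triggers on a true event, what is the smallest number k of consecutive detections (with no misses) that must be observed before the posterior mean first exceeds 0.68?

After k detections and 0 misses the posterior is Beta(3+k, 21), with mean (3+k)/(3+21+k).
Set (3+k)/(24+k) > 0.68 and solve: k > (0.68·24 − 3)/(1 − 0.68) = 41.625.
The smallest integer exceeding 41.625 is 42.

k = 42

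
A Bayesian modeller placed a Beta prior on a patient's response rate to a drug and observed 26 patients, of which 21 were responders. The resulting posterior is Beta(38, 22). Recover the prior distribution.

Beta(17, 17)

Beta is conjugate to the binomial likelihood: posterior = Beta(a+s, b+f).
So a = 38 − 21 = 17 and b = 22 − 5 = 17.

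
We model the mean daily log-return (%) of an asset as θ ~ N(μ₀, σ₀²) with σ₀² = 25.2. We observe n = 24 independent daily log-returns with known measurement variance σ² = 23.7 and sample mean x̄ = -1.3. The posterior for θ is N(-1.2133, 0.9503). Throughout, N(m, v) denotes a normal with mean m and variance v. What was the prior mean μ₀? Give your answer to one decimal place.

With known observation variance, the Normal–Normal posterior has precision τ_n = τ₀ + n/σ² and mean μ_n = (τ₀μ₀ + (n/σ²)x̄)/τ_n.
Here τ₀ = 1/25.2 = 0.039683 and τ_data = 24/23.7 = 1.012658, so τ_n = 1.052341.
Rearranging for μ₀: μ₀ = (μ_n·τ_n − τ_data·x̄)/τ₀ = (-1.2133·1.052341 − 1.012658·-1.3) / 0.039683 = 0.039650/0.039683 ≈ 1.0.

μ₀ = 1.0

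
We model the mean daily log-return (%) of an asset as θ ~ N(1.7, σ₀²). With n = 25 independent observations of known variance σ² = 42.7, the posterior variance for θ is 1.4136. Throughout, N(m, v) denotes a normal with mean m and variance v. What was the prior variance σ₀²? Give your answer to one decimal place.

For the Normal–Normal model with known σ², precisions add: τ_n = τ₀ + n/σ².
So 1/σ₀² = 1/1.4136 − 25/42.7 = 0.707414 − 0.585480 = 0.121934.
Hence σ₀² = 1/0.121934 ≈ 8.2.

σ₀² = 8.2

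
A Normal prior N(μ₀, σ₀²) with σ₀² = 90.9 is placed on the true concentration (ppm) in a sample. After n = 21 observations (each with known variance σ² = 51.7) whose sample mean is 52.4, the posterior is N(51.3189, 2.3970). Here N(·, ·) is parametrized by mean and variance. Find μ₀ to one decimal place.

μ₀ = 11.4

With known observation variance, the Normal–Normal posterior has precision τ_n = τ₀ + n/σ² and mean μ_n = (τ₀μ₀ + (n/σ²)x̄)/τ_n.
Here τ₀ = 1/90.9 = 0.011001 and τ_data = 21/51.7 = 0.406190, so τ_n = 0.417191.
Rearranging for μ₀: μ₀ = (μ_n·τ_n − τ_data·x̄)/τ₀ = (51.3189·0.417191 − 0.406190·52.4) / 0.011001 = 0.125427/0.011001 ≈ 11.4.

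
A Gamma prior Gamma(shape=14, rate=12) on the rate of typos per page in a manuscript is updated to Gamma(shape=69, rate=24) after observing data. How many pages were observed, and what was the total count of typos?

n = 12 pages with total 55 typos

A Gamma(α, β) prior (rate parametrization) on a Poisson rate with n observations summing to S gives posterior Gamma(α+S, β+n).
Matching: Σxᵢ = 69 − 14 = 55 and n = 24 − 12 = 12.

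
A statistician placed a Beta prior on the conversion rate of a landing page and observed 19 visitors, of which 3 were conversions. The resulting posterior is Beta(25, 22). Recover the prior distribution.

Beta(22, 6)

A Beta(a, b) prior with s successes and f failures in binomial data gives a Beta(a+s, b+f) posterior.
So a = 25 − 3 = 22 and b = 22 − 16 = 6.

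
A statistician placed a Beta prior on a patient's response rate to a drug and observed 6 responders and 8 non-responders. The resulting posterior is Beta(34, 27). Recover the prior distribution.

Beta(28, 19)

Under Beta–binomial conjugacy the posterior parameters are (α+s, β+f).
So α = 34 − 6 = 28 and β = 27 − 8 = 19.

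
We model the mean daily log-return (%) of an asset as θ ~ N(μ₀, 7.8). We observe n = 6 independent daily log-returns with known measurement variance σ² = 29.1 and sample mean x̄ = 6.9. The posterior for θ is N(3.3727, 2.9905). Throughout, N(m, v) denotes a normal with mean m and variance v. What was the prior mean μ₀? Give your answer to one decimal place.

μ₀ = -2.3

The posterior mean is a precision-weighted average: μ_n = (τ₀μ₀ + τ_data·x̄)/(τ₀+τ_data), with τ₀=1/σ₀² and τ_data=n/σ².
Here τ₀ = 1/7.8 = 0.128205 and τ_data = 6/29.1 = 0.206186, so τ_n = 0.334391.
Rearranging for μ₀: μ₀ = (μ_n·τ_n − τ_data·x̄)/τ₀ = (3.3727·0.334391 − 0.206186·6.9) / 0.128205 = -0.294883/0.128205 ≈ -2.3.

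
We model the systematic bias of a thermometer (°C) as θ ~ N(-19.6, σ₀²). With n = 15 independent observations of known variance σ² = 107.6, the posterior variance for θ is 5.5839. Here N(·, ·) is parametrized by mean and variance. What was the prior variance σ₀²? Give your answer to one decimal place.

σ₀² = 25.2

For the Normal–Normal model with known σ², precisions add: τ_n = τ₀ + n/σ².
So 1/σ₀² = 1/5.5839 − 15/107.6 = 0.179086 − 0.139405 = 0.039681.
Hence σ₀² = 1/0.039681 ≈ 25.2.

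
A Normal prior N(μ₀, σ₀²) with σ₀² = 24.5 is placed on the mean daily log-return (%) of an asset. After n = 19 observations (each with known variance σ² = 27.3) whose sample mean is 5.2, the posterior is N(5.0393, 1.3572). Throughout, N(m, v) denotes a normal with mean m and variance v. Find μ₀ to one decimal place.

The posterior mean is a precision-weighted average: μ_n = (τ₀μ₀ + τ_data·x̄)/(τ₀+τ_data), with τ₀=1/σ₀² and τ_data=n/σ².
Here τ₀ = 1/24.5 = 0.040816 and τ_data = 19/27.3 = 0.695971, so τ_n = 0.736787.
Rearranging for μ₀: μ₀ = (μ_n·τ_n − τ_data·x̄)/τ₀ = (5.0393·0.736787 − 0.695971·5.2) / 0.040816 = 0.093842/0.040816 ≈ 2.3.

μ₀ = 2.3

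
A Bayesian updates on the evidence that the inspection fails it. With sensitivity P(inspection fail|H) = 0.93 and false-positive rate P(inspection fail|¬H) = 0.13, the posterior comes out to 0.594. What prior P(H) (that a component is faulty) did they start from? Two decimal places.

In odds form, posterior odds = prior odds × likelihood ratio, so prior odds = posterior odds ÷ LR.
Posterior odds = 0.594/(1−0.594) = 1.4631. LR = 0.93/0.13 = 7.1538.
Prior odds = 1.4631/7.1538 = 0.2045, so P(H) = 0.2045/(1+0.2045) ≈ 0.17.

P(H) = 0.17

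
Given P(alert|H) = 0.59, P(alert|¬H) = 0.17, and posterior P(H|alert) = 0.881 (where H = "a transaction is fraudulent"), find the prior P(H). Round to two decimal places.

P(H) = 0.68

Bayes' rule in odds form gives O(H|E) = O(H)·[P(E|H)/P(E|¬H)], hence O(H) = O(H|E)/LR.
Posterior odds = 0.881/(1−0.881) = 7.4034. LR = 0.59/0.17 = 3.4706.
Prior odds = 7.4034/3.4706 = 2.1332, so P(H) = 2.1332/(1+2.1332) ≈ 0.68.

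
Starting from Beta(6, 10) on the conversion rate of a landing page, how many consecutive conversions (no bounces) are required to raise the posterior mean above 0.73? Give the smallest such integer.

After k conversions and 0 bounces the posterior is Beta(6+k, 10), with mean (6+k)/(6+10+k).
Set (6+k)/(16+k) > 0.73 and solve: k > (0.73·16 − 6)/(1 − 0.73) = 21.037.
The smallest integer exceeding 21.037 is 22, and checking k=22: (28)/(38) = 0.7368 > 0.73.

k = 22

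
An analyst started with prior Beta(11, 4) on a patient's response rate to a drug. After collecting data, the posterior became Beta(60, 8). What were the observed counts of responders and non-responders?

49 responders and 4 non-responders

A Beta(a, b) prior with s successes and f failures in binomial data gives a Beta(a+s, b+f) posterior.
So s = 60 − 11 = 49 and f = 8 − 4 = 4.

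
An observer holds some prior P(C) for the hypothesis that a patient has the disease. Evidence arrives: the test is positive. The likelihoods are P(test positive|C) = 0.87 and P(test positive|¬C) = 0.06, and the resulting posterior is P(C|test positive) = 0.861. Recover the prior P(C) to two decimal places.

P(C) = 0.30

Bayes' rule in odds form gives O(C|E) = O(C)·[P(E|C)/P(E|¬C)], hence O(C) = O(C|E)/LR.
Posterior odds = 0.861/(1−0.861) = 6.1942. LR = 0.87/0.06 = 14.5000.
Prior odds = 6.1942/14.5000 = 0.4272, so P(C) = 0.4272/(1+0.4272) ≈ 0.30.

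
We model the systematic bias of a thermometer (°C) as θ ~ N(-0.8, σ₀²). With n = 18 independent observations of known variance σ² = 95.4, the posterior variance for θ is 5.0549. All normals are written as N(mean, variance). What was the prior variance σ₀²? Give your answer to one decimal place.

For the Normal–Normal model with known σ², precisions add: τ_n = τ₀ + n/σ².
So 1/σ₀² = 1/5.0549 − 18/95.4 = 0.197828 − 0.188679 = 0.009149.
Hence σ₀² = 1/0.009149 ≈ 109.3.

σ₀² = 109.3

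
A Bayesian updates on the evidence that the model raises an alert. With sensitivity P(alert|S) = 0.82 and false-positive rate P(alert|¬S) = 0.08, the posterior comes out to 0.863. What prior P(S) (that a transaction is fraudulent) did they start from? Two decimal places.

In odds form, posterior odds = prior odds × likelihood ratio, so prior odds = posterior odds ÷ LR.
Posterior odds = 0.863/(1−0.863) = 6.2993. LR = 0.82/0.08 = 10.2500.
Prior odds = 6.2993/10.2500 = 0.6146, so P(S) = 0.6146/(1+0.6146) ≈ 0.38.

P(S) = 0.38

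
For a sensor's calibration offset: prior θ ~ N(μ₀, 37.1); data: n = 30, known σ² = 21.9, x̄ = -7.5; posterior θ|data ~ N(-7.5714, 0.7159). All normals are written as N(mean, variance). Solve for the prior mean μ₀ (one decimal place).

μ₀ = -11.2

With known observation variance, the Normal–Normal posterior has precision τ_n = τ₀ + n/σ² and mean μ_n = (τ₀μ₀ + (n/σ²)x̄)/τ_n.
Here τ₀ = 1/37.1 = 0.026954 and τ_data = 30/21.9 = 1.369863, so τ_n = 1.396817.
Rearranging for μ₀: μ₀ = (μ_n·τ_n − τ_data·x̄)/τ₀ = (-7.5714·1.396817 − 1.369863·-7.5) / 0.026954 = -0.301888/0.026954 ≈ -11.2.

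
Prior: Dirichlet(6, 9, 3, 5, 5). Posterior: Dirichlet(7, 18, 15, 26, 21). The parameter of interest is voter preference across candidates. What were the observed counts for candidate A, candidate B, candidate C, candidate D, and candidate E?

counts (1, 9, 12, 21, 16)

For a Dirichlet(α) prior with multinomial counts c, the posterior is Dirichlet(α + c) componentwise.
Counts are posterior − prior componentwise: 7−6=1, 18−9=9, 15−3=12, 26−5=21, 21−5=16.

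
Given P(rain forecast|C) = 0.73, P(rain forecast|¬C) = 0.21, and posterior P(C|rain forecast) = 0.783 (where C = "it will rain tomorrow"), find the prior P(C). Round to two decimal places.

P(C) = 0.51

Bayes' rule in odds form gives O(C|E) = O(C)·[P(E|C)/P(E|¬C)], hence O(C) = O(C|E)/LR.
Posterior odds = 0.783/(1−0.783) = 3.6083. LR = 0.73/0.21 = 3.4762.
Prior odds = 3.6083/3.4762 = 1.0380, so P(C) = 1.0380/(1+1.0380) ≈ 0.51.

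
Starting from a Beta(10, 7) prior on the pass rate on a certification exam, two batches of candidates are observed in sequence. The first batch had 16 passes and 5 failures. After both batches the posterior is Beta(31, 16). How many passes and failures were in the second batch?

Sequential conjugate updates are equivalent to a single update on the pooled data, so total successes = posterior α − prior α and total failures = posterior β − prior β.
Total across both batches: 31−10=21 passes, 16−7=9 failures.
Subtract the first batch: 21−16=5 passes and 9−5=4 failures.

5 passes and 4 failures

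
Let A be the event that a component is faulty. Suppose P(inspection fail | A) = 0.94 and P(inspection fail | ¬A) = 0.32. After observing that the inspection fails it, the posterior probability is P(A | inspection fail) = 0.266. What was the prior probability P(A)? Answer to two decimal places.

Bayes' rule in odds form gives O(A|E) = O(A)·[P(E|A)/P(E|¬A)], hence O(A) = O(A|E)/LR.
Posterior odds = 0.266/(1−0.266) = 0.3624. LR = 0.94/0.32 = 2.9375.
Prior odds = 0.3624/2.9375 = 0.1234, so P(A) = 0.1234/(1+0.1234) ≈ 0.11.

P(A) = 0.11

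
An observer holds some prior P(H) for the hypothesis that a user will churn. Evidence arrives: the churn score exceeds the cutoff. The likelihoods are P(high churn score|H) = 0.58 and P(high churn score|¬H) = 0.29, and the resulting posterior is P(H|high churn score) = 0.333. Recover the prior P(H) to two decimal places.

In odds form, posterior odds = prior odds × likelihood ratio, so prior odds = posterior odds ÷ LR.
Posterior odds = 0.333/(1−0.333) = 0.4993. LR = 0.58/0.29 = 2.0000.
Prior odds = 0.4993/2.0000 = 0.2497, so P(H) = 0.2497/(1+0.2497) ≈ 0.20.

P(H) = 0.20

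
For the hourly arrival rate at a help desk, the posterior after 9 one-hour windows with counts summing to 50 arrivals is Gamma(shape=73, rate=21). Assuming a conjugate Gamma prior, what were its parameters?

Gamma(shape=23, rate=12)

A Gamma(α, β) prior (rate parametrization) on a Poisson rate with n observations summing to S gives posterior Gamma(α+S, β+n).
So α = 73 − 50 = 23 and β = 21 − 9 = 12.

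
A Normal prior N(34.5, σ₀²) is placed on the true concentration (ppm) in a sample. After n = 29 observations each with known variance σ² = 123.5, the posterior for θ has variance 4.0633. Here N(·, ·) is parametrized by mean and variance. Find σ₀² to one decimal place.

σ₀² = 88.6

For the Normal–Normal model with known σ², precisions add: τ_n = τ₀ + n/σ².
So 1/σ₀² = 1/4.0633 − 29/123.5 = 0.246105 − 0.234818 = 0.011287.
Hence σ₀² = 1/0.011287 ≈ 88.6.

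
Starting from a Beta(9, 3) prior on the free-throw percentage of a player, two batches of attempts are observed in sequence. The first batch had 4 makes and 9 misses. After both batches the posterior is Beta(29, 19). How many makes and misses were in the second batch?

Sequential conjugate updates are equivalent to a single update on the pooled data, so total successes = posterior α − prior α and total failures = posterior β − prior β.
Total across both batches: 29−9=20 makes, 19−3=16 misses.
Subtract the first batch: 20−4=16 makes and 16−9=7 misses.

16 makes and 7 misses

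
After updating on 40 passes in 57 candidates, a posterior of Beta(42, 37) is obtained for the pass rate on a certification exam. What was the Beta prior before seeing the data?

Under Beta–binomial conjugacy the posterior parameters are (α+s, β+f).
So α = 42 − 40 = 2 and β = 37 − 17 = 20.

Beta(2, 20)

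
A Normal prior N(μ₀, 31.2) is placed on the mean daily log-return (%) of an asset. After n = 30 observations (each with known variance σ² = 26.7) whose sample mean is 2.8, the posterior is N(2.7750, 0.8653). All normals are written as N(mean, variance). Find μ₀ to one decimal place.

μ₀ = 1.9

The posterior mean is a precision-weighted average: μ_n = (τ₀μ₀ + τ_data·x̄)/(τ₀+τ_data), with τ₀=1/σ₀² and τ_data=n/σ².
Here τ₀ = 1/31.2 = 0.032051 and τ_data = 30/26.7 = 1.123596, so τ_n = 1.155647.
Rearranging for μ₀: μ₀ = (μ_n·τ_n − τ_data·x̄)/τ₀ = (2.7750·1.155647 − 1.123596·2.8) / 0.032051 = 0.060852/0.032051 ≈ 1.9.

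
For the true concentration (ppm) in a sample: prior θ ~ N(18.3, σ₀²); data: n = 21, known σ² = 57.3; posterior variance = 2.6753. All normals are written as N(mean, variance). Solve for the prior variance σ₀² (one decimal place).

σ₀² = 137.0

Posterior precision equals prior precision plus data precision: 1/σ_n² = 1/σ₀² + n/σ².
So 1/σ₀² = 1/2.6753 − 21/57.3 = 0.373790 − 0.366492 = 0.007298.
Hence σ₀² = 1/0.007298 ≈ 137.0.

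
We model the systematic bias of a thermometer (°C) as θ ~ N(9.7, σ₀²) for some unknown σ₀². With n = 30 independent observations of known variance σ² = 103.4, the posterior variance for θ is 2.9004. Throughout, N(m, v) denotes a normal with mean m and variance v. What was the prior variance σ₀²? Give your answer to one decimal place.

σ₀² = 18.3

For the Normal–Normal model with known σ², precisions add: τ_n = τ₀ + n/σ².
So 1/σ₀² = 1/2.9004 − 30/103.4 = 0.344780 − 0.290135 = 0.054645.
Hence σ₀² = 1/0.054645 ≈ 18.3.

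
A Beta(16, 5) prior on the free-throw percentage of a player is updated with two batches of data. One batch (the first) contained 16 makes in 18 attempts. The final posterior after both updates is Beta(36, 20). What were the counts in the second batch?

Sequential conjugate updates are equivalent to a single update on the pooled data, so total successes = posterior α − prior α and total failures = posterior β − prior β.
Total across both batches: 36−16=20 makes, 20−5=15 misses.
Subtract the first batch: 20−16=4 makes and 15−2=13 misses.

4 makes and 13 misses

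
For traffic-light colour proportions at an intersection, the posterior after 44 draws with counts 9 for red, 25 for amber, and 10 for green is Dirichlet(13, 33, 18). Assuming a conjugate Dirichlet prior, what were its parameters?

Dirichlet(4, 8, 8)

For a Dirichlet(α) prior with multinomial counts c, the posterior is Dirichlet(α + c) componentwise.
Subtract each count from the matching posterior parameter: 13−9=4, 33−25=8, 18−10=8.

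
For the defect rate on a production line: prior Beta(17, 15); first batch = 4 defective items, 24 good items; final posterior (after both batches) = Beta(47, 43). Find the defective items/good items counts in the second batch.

Because Beta–binomial updating is additive in the counts, the combined data contributed (α_post−α_prior, β_post−β_prior) successes and failures.
Total across both batches: 47−17=30 defective items, 43−15=28 good items.
Subtract the first batch: 30−4=26 defective items and 28−24=4 good items.

26 defective items and 4 good items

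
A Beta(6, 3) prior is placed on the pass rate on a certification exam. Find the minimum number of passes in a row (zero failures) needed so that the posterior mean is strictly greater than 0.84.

k = 10

After k passes and 0 failures the posterior is Beta(6+k, 3), with mean (6+k)/(6+3+k).
Set (6+k)/(9+k) > 0.84 and solve: k > (0.84·9 − 6)/(1 − 0.84) = 9.750.
The smallest integer exceeding 9.750 is 10.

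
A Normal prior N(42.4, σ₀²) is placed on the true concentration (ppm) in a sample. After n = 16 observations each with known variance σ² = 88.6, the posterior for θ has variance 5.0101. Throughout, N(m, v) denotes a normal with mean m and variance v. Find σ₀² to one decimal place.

Posterior precision equals prior precision plus data precision: 1/σ_n² = 1/σ₀² + n/σ².
So 1/σ₀² = 1/5.0101 − 16/88.6 = 0.199597 − 0.180587 = 0.019010.
Hence σ₀² = 1/0.019010 ≈ 52.6.

σ₀² = 52.6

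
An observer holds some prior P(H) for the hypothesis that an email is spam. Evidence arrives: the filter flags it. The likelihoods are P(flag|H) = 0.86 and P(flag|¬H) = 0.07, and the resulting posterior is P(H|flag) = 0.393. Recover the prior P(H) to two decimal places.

Bayes' rule in odds form gives O(H|E) = O(H)·[P(E|H)/P(E|¬H)], hence O(H) = O(H|E)/LR.
Posterior odds = 0.393/(1−0.393) = 0.6474. LR = 0.86/0.07 = 12.2857.
Prior odds = 0.6474/12.2857 = 0.0527, so P(H) = 0.0527/(1+0.0527) ≈ 0.05.

P(H) = 0.05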